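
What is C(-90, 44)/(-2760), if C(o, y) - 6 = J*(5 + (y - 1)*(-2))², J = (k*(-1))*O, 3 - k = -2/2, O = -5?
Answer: -21871/460 ≈ -47.546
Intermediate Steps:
k = 4 (k = 3 - (-2)/2 = 3 - 1*(-1) = 3 + 1 = 4)
J = 20 (J = (4*(-1))*(-5) = -4*(-5) = 20)
C(o, y) = 6 + 20*(7 - 2*y)² (C(o, y) = 6 + 20*(5 + (y - 1)*(-2))² = 6 + 20*(5 + (-1 + y)*(-2))² = 6 + 20*(5 + (2 - 2*y))² = 6 + 20*(7 - 2*y)²)
C(-90, 44)/(-2760) = (986 - 560*44 + 80*44²)/(-2760) = (986 - 24640 + 80*1936)*(-1/2760) = (986 - 24640 + 154880)*(-1/2760) = 131226*(-1/2760) = -21871/460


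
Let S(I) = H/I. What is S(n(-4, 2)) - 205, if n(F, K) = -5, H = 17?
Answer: -1042/5 ≈ -208.40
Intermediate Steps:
S(I) = 17/I
S(n(-4, 2)) - 205 = 17/(-5) - 205 = 17*(-⅕) - 205 = -17/5 - 205 = -1042/5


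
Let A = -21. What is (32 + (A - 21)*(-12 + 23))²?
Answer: 184900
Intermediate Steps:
(32 + (A - 21)*(-12 + 23))² = (32 + (-21 - 21)*(-12 + 23))² = (32 - 42*11)² = (32 - 462)² = (-430)² = 184900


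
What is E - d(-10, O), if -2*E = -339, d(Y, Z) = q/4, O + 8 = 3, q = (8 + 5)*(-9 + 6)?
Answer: 717/4 ≈ 179.25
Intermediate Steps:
q = -39 (q = 13*(-3) = -39)
O = -5 (O = -8 + 3 = -5)
d(Y, Z) = -39/4
E = 339/2 (E = -1/2*(-339) = 339/2 ≈ 169.50)
E - d(-10, O) = 339/2 - 1*(-39/4) = 339/2 + 39/4 = 717/4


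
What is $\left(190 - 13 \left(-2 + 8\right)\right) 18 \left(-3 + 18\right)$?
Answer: $30240$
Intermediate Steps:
$\left(190 - 13 \left(-2 + 8\right)\right) 18 \left(-3 + 18\right) = \left(190 - 78\right) 18 \cdot 15 = \left(190 - 78\right) 270 = 112 \cdot 270 = 30240$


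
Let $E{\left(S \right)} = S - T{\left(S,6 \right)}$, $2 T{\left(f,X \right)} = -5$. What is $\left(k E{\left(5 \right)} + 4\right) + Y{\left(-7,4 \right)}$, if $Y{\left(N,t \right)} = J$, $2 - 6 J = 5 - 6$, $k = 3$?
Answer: $27$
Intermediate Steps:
$T{\left(f,X \right)} = - \frac{5}{2}$ ($T{\left(f,X \right)} = \frac{1}{2} \left(-5\right) = - \frac{5}{2}$)
$E{\left(S \right)} = \frac{5}{2} + S$ ($E{\left(S \right)} = S - - \frac{5}{2} = S + \frac{5}{2} = \frac{5}{2} + S$)
$J = \frac{1}{2}$ ($J = \frac{1}{3} - \frac{5 - 6}{6} = \frac{1}{3} - - \frac{1}{6} = \frac{1}{3} + \frac{1}{6} = \frac{1}{2} \approx 0.5$)
$Y{\left(N,t \right)} = \frac{1}{2}$
$\left(k E{\left(5 \right)} + 4\right) + Y{\left(-7,4 \right)} = \left(3 \left(\frac{5}{2} + 5\right) + 4\right) + \frac{1}{2} = \left(3 \cdot \frac{15}{2} + 4\right) + \frac{1}{2} = \left(\frac{45}{2} + 4\right) + \frac{1}{2} = \frac{53}{2} + \frac{1}{2} = 27$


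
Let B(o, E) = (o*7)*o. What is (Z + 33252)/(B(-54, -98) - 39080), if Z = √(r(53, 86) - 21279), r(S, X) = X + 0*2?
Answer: -8313/4667 - I*√21193/18668 ≈ -1.7812 - 0.0077983*I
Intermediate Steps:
r(S, X) = X (r(S, X) = X + 0 = X)
Z = I*√21193 (Z = √(86 - 21279) = √(-21193) = I*√21193 ≈ 145.58*I)
B(o, E) = 7*o² (B(o, E) = (7*o)*o = 7*o²)
(Z + 33252)/(B(-54, -98) - 39080) = (I*√21193 + 33252)/(7*(-54)² - 39080) = (33252 + I*√21193)/(7*2916 - 39080) = (33252 + I*√21193)/(20412 - 39080) = (33252 + I*√21193)/(-18668) = (33252 + I*√21193)*(-1/18668) = -8313/4667 - I*√21193/18668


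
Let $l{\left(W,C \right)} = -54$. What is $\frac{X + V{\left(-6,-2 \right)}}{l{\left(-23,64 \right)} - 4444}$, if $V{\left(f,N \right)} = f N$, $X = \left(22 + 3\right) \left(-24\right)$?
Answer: $\frac{294}{2249} \approx 0.13072$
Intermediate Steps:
$X = -600$ ($X = 25 \left(-24\right) = -600$)
$V{\left(f,N \right)} = N f$
$\frac{X + V{\left(-6,-2 \right)}}{l{\left(-23,64 \right)} - 4444} = \frac{-600 - -12}{-54 - 4444} = \frac{-600 + 12}{-4498} = \left(-588\right) \left(- \frac{1}{4498}\right) = \frac{294}{2249}$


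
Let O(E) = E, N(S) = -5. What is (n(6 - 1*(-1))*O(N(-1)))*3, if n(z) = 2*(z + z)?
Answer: -420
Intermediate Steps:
n(z) = 4*z (n(z) = 2*(2*z) = 4*z)
(n(6 - 1*(-1))*O(N(-1)))*3 = ((4*(6 - 1*(-1)))*(-5))*3 = ((4*(6 + 1))*(-5))*3 = ((4*7)*(-5))*3 = (28*(-5))*3 = -140*3 = -420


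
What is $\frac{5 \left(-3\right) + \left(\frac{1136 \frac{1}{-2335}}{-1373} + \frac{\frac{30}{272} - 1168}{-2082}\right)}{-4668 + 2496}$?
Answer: $\frac{13107055441213}{1971682022387520} \approx 0.0066477$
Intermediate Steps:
$\frac{5 \left(-3\right) + \left(\frac{1136 \frac{1}{-2335}}{-1373} + \frac{\frac{30}{272} - 1168}{-2082}\right)}{-4668 + 2496} = \frac{-15 + \left(1136 \left(- \frac{1}{2335}\right) \left(- \frac{1}{1373}\right) + \left(30 \cdot \frac{1}{272} - 1168\right) \left(- \frac{1}{2082}\right)\right)}{-2172} = \left(-15 - \left(- \frac{1136}{3205955} - \left(\frac{15}{136} - 1168\right) \left(- \frac{1}{2082}\right)\right)\right) \left(- \frac{1}{2172}\right) = \left(-15 + \left(\frac{1136}{3205955} - - \frac{158833}{283152}\right)\right) \left(- \frac{1}{2172}\right) = \left(-15 + \left(\frac{1136}{3205955} + \frac{158833}{283152}\right)\right) \left(- \frac{1}{2172}\right) = \left(-15 + \frac{509533111187}{907772570160}\right) \left(- \frac{1}{2172}\right) = \left(- \frac{13107055441213}{907772570160}\right) \left(- \frac{1}{2172}\right) = \frac{13107055441213}{1971682022387520}$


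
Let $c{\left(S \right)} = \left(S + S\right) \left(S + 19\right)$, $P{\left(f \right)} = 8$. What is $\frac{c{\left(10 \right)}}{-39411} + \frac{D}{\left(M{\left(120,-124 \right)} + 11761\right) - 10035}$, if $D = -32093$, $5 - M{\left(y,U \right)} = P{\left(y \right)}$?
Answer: $- \frac{43648847}{2341557} \approx -18.641$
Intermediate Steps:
$M{\left(y,U \right)} = -3$ ($M{\left(y,U \right)} = 5 - 8 = -3$)
$c{\left(S \right)} = 2 S \left(19 + S\right)$
$\frac{c{\left(10 \right)}}{-39411} + \frac{D}{\left(M{\left(120,-124 \right)} + 11761\right) - 10035} = \frac{2 \cdot 10 \left(19 + 10\right)}{-39411} - \frac{32093}{\left(-3 + 11761\right) - 10035} = 2 \cdot 10 \cdot 29 \left(- \frac{1}{39411}\right) - \frac{32093}{11758 - 10035} = 580 \left(- \frac{1}{39411}\right) - \frac{32093}{1723} = - \frac{20}{1359} - \frac{32093}{1723} = - \frac{43648847}{2341557}$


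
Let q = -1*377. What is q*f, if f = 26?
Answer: -9802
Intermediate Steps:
q = -377
q*f = -377*26 = -9802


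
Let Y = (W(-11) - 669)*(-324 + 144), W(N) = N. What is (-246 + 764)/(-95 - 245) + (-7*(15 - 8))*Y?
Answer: -1019592259/170 ≈ -5.9976e+6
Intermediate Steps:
Y = 122400 (Y = (-11 - 669)*(-324 + 144) = -680*(-180) = 122400)
(-246 + 764)/(-95 - 245) + (-7*(15 - 8))*Y = (-246 + 764)/(-95 - 245) - 7*(15 - 8)*122400 = 518/(-340) - 7*7*122400 = 518*(-1/340) - 49*122400 = -259/170 - 5997600 = -1019592259/170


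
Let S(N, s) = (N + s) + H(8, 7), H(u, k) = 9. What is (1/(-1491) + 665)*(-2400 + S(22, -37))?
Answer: -795194228/497 ≈ -1.6000e+6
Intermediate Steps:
S(N, s) = 9 + N + s (S(N, s) = (N + s) + 9 = 9 + N + s)
(1/(-1491) + 665)*(-2400 + S(22, -37)) = (1/(-1491) + 665)*(-2400 + (9 + 22 - 37)) = (-1/1491 + 665)*(-2400 - 6) = (991514/1491)*(-2406) = -795194228/497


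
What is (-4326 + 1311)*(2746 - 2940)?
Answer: 584910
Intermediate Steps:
(-4326 + 1311)*(2746 - 2940) = -3015*(-194) = 584910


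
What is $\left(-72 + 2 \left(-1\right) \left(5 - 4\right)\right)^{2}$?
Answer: $5476$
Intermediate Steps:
$\left(-72 + 2 \left(-1\right) \left(5 - 4\right)\right)^{2} = \left(-72 - 2 \left(5 - 4\right)\right)^{2} = \left(-72 - 2\right)^{2} = \left(-74\right)^{2} = 5476$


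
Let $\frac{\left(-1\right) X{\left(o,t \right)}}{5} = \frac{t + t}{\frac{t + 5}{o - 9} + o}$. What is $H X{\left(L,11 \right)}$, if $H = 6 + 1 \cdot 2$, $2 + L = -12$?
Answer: $\frac{10120}{169} \approx 59.882$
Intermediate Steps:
$L = -14$ ($L = -2 - 12 = -14$)
$H = 8$ ($H = 6 + 2 = 8$)
$X{\left(o,t \right)} = - \frac{10 t}{o + \frac{5 + t}{-9 + o}}$ ($X{\left(o,t \right)} = - 5 \frac{t + t}{\frac{t + 5}{o - 9} + o} = - 5 \frac{2 t}{\frac{5 + t}{-9 + o} + o} = - 5 \frac{2 t}{o + \frac{5 + t}{-9 + o}} = - \frac{10 t}{o + \frac{5 + t}{-9 + o}}$)
$H X{\left(L,11 \right)} = 8 \cdot 10 \cdot 11 \frac{1}{5 + 11 + \left(-14\right)^{2} - -126} \left(9 - -14\right) = 8 \cdot 10 \cdot 11 \frac{1}{5 + 11 + 196 + 126} \left(9 + 14\right) = 8 \cdot 10 \cdot 11 \cdot \frac{1}{338} \cdot 23 = 8 \cdot \frac{1265}{169} = \frac{10120}{169}$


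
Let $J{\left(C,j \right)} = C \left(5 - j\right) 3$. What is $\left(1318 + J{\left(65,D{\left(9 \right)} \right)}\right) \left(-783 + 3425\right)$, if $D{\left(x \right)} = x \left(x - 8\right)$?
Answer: $1421396$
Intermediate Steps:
$D{\left(x \right)} = x \left(-8 + x\right)$
$J{\left(C,j \right)} = 3 C \left(5 - j\right)$
$\left(1318 + J{\left(65,D{\left(9 \right)} \right)}\right) \left(-783 + 3425\right) = \left(1318 + 3 \cdot 65 \left(5 - 9 \left(-8 + 9\right)\right)\right) \left(-783 + 3425\right) = \left(1318 + 3 \cdot 65 \left(5 - 9 \cdot 1\right)\right) 2642 = \left(1318 + 3 \cdot 65 \left(5 - 9\right)\right) 2642 = \left(1318 + 3 \cdot 65 \left(-4\right)\right) 2642 = \left(1318 - 780\right) 2642 = 538 \cdot 2642 = 1421396$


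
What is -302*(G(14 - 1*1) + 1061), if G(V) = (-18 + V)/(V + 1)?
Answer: -2242199/7 ≈ -3.2031e+5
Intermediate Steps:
G(V) = (-18 + V)/(1 + V)
-302*(G(14 - 1*1) + 1061) = -302*((-18 + (14 - 1*1))/(1 + (14 - 1*1)) + 1061) = -302*((-18 + (14 - 1))/(1 + (14 - 1)) + 1061) = -302*((-18 + 13)/(1 + 13) + 1061) = -302*(-5/14 + 1061) = -302*14849/14 = -2242199/7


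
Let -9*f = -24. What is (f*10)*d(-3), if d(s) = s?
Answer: -80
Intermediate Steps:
f = 8/3 (f = -⅑*(-24) = 8/3 ≈ 2.6667)
(f*10)*d(-3) = ((8/3)*10)*(-3) = (80/3)*(-3) = -80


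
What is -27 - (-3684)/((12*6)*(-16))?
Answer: -2899/96 ≈ -30.198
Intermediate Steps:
-27 - (-3684)/((12*6)*(-16)) = -27 - (-3684)/(72*(-16)) = -27 - (-3684)/(-1152) = -27 - (-3684)*(-1)/1152 = -27 - 1*307/96 = -27 - 307/96 = -2899/96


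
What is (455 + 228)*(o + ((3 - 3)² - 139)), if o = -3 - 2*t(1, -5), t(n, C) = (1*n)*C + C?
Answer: -83326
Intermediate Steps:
t(n, C) = C + C*n (t(n, C) = n*C + C = C*n + C = C + C*n)
o = 17 (o = -3 - (-10)*(1 + 1) = -3 - (-10)*2 = -3 - 2*(-10) = -3 + 20 = 17)
(455 + 228)*(o + ((3 - 3)² - 139)) = (455 + 228)*(17 + ((3 - 3)² - 139)) = 683*(17 + (0² - 139)) = 683*(17 + (0 - 139)) = 683*(17 - 139) = 683*(-122) = -83326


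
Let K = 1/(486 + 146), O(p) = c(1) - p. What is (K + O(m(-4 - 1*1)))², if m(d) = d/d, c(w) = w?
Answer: 1/399424 ≈ 2.5036e-6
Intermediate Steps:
m(d) = 1
O(p) = 1 - p
K = 1/632 ≈ 0.0015823
(K + O(m(-4 - 1*1)))² = (1/632 + (1 - 1*1))² = (1/632 + (1 - 1))² = (1/632 + 0)² = (1/632)² = 1/399424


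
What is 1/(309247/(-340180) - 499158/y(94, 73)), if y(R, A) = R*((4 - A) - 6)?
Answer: 79942300/5587445903 ≈ 0.014307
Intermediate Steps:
y(R, A) = R*(-2 - A)
1/(309247/(-340180) - 499158/y(94, 73)) = 1/(309247/(-340180) - 499158*(-1/(94*(2 + 73)))) = 1/(309247*(-1/340180) - 499158/((-1*94*75))) = 1/(-309247/340180 - 499158/(-7050)) = 1/(-309247/340180 - 499158*(-1/7050)) = 1/(-309247/340180 + 83193/1175) = 1/(5587445903/79942300) = 79942300/5587445903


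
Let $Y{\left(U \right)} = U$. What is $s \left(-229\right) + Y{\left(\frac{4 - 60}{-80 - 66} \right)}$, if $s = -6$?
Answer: $\frac{100330}{73} \approx 1374.4$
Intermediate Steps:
$s \left(-229\right) + Y{\left(\frac{4 - 60}{-80 - 66} \right)} = \left(-6\right) \left(-229\right) + \frac{4 - 60}{-80 - 66} = 1374 - \frac{56}{-146} = 1374 - - \frac{28}{73} = 1374 + \frac{28}{73} = \frac{100330}{73}$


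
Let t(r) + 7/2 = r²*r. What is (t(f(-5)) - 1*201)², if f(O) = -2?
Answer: 180625/4 ≈ 45156.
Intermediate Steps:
t(r) = -7/2 + r³ (t(r) = -7/2 + r²*r = -7/2 + r³)
(t(f(-5)) - 1*201)² = ((-7/2 + (-2)³) - 1*201)² = ((-7/2 - 8) - 201)² = (-23/2 - 201)² = (-425/2)² = 180625/4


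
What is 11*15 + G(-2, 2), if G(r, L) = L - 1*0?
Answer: 167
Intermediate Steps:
G(r, L) = L (G(r, L) = L + 0 = L)
11*15 + G(-2, 2) = 11*15 + 2 = 165 + 2 = 167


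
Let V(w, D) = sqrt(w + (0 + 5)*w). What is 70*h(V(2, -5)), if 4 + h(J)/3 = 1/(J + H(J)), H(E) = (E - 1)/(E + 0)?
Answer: -94080/109 + 4620*sqrt(3)/109 ≈ -789.71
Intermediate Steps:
H(E) = (-1 + E)/E
V(w, D) = sqrt(6)*sqrt(w) (V(w, D) = sqrt(w + 5*w) = sqrt(6*w) = sqrt(6)*sqrt(w))
h(J) = -12 + 3/(J + (-1 + J)/J)
70*h(V(2, -5)) = 70*(3*(4 - 4*(sqrt(6)*sqrt(2))**2 - 3*sqrt(6)*sqrt(2))/(-1 + sqrt(6)*sqrt(2) + (sqrt(6)*sqrt(2))**2)) = 70*(3*(4 - 4*(2*sqrt(3))**2 - 6*sqrt(3))/(-1 + 2*sqrt(3) + (2*sqrt(3))**2)) = 70*(3*(4 - 4*12 - 6*sqrt(3))/(-1 + 2*sqrt(3) + 12)) = 70*(3*(4 - 48 - 6*sqrt(3))/(11 + 2*sqrt(3))) = 70*(3*(-44 - 6*sqrt(3))/(11 + 2*sqrt(3))) = 210*(-44 - 6*sqrt(3))/(11 + 2*sqrt(3))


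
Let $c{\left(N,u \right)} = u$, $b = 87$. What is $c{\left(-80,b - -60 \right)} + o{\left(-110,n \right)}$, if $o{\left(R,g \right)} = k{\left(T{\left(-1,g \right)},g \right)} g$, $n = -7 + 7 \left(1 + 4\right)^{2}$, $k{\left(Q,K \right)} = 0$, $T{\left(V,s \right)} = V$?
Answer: $147$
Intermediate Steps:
$n = 168$ ($n = -7 + 7 \cdot 5^{2} = -7 + 7 \cdot 25 = -7 + 175 = 168$)
$o{\left(R,g \right)} = 0$ ($o{\left(R,g \right)} = 0 g = 0$)
$c{\left(-80,b - -60 \right)} + o{\left(-110,n \right)} = \left(87 - -60\right) + 0 = \left(87 + 60\right) + 0 = 147 + 0 = 147$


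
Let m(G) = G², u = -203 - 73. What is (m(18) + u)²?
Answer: 2304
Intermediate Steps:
u = -276
(m(18) + u)² = (18² - 276)² = (324 - 276)² = 48² = 2304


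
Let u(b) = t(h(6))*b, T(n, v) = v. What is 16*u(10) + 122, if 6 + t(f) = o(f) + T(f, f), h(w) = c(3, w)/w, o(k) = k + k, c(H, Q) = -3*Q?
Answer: -2278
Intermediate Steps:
o(k) = 2*k
h(w) = -3 (h(w) = (-3*w)/w = -3)
t(f) = -6 + 3*f (t(f) = -6 + (2*f + f) = -6 + 3*f)
u(b) = -15*b (u(b) = (-6 + 3*(-3))*b = (-6 - 9)*b = -15*b)
16*u(10) + 122 = 16*(-15*10) + 122 = 16*(-150) + 122 = -2400 + 122 = -2278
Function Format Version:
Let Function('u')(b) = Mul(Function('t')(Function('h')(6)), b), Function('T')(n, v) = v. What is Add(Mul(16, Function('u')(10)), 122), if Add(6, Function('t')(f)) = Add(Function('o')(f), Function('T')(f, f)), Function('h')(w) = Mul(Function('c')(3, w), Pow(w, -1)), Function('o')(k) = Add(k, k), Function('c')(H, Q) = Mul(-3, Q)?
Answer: -2278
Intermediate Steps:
Function('o')(k) = Mul(2, k)
Function('h')(w) = -3 (Function('h')(w) = Mul(Mul(-3, w), Pow(w, -1)) = -3)
Function('t')(f) = Add(-6, Mul(3, f)) (Function('t')(f) = Add(-6, Add(Mul(2, f), f)) = Add(-6, Mul(3, f)))
Function('u')(b) = Mul(-15, b) (Function('u')(b) = Mul(Add(-6, Mul(3, -3)), b) = Mul(Add(-6, -9), b) = Mul(-15, b))
Add(Mul(16, Function('u')(10)), 122) = Add(Mul(16, Mul(-15, 10)), 122) = Add(Mul(16, -150), 122) = Add(-2400, 122) = -2278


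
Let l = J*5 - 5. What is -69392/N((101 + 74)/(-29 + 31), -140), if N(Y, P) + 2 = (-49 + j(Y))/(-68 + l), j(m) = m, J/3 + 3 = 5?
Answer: 5967712/249 ≈ 23967.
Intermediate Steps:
J = 6 (J = -9 + 3*5 = -9 + 15 = 6)
l = 25 (l = 6*5 - 5 = 30 - 5 = 25)
N(Y, P) = -37/43 - Y/43 (N(Y, P) = -2 + (-49 + Y)/(-68 + 25) = -2 + (-49 + Y)/(-43) = -2 + (-49 + Y)*(-1/43) = -2 + (49/43 - Y/43) = -37/43 - Y/43)
-69392/N((101 + 74)/(-29 + 31), -140) = -69392/(-37/43 - (101 + 74)/(43*(-29 + 31))) = -69392/(-37/43 - 175/(43*2)) = -69392/(-37/43 - 1/43*175/2) = -69392/(-37/43 - 175/86) = -69392/(-249/86) = -69392*(-86/249) = 5967712/249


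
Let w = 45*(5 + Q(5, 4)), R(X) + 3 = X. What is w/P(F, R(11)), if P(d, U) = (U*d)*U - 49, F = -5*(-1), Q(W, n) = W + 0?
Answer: 450/271 ≈ 1.6605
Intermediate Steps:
R(X) = -3 + X
Q(W, n) = W
F = 5
P(d, U) = -49 + d*U² (P(d, U) = d*U² - 49 = -49 + d*U²)
w = 450 (w = 45*(5 + 5) = 45*10 = 450)
w/P(F, R(11)) = 450/(-49 + 5*(-3 + 11)²) = 450/(-49 + 5*8²) = 450/(-49 + 5*64) = 450/(-49 + 320) = 450/271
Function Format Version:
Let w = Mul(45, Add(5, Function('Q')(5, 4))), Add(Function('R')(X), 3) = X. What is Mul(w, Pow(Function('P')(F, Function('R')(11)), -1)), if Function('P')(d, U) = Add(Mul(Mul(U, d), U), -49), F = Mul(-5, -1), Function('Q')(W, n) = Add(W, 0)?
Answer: Rational(450, 271) ≈ 1.6605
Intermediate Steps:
Function('R')(X) = Add(-3, X)
Function('Q')(W, n) = W
F = 5
Function('P')(d, U) = Add(-49, Mul(d, Pow(U, 2))) (Function('P')(d, U) = Add(Mul(d, Pow(U, 2)), -49) = Add(-49, Mul(d, Pow(U, 2))))
w = 450 (w = Mul(45, Add(5, 5)) = Mul(45, 10) = 450)
Mul(w, Pow(Function('P')(F, Function('R')(11)), -1)) = Mul(450, Pow(Add(-49, Mul(5, Pow(Add(-3, 11), 2))), -1)) = Mul(450, Pow(Add(-49, Mul(5, Pow(8, 2))), -1)) = Mul(450, Pow(Add(-49, Mul(5, 64)), -1)) = Mul(450, Pow(Add(-49, 320), -1)) = Mul(450, Pow(271, -1)) = Mul(450, Rational(1, 271)) = Rational(450, 271)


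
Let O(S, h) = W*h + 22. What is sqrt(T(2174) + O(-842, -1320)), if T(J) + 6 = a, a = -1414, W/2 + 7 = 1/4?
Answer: sqrt(16422) ≈ 128.15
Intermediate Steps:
W = -27/2 (W = -14 + 2/4 = -14 + 2*(1/4) = -14 + 1/2 = -27/2 ≈ -13.500)
O(S, h) = 22 - 27*h/2 (O(S, h) = -27*h/2 + 22 = 22 - 27*h/2)
T(J) = -1420 (T(J) = -6 - 1414 = -1420)
sqrt(T(2174) + O(-842, -1320)) = sqrt(-1420 + (22 - 27/2*(-1320))) = sqrt(-1420 + (22 + 17820)) = sqrt(-1420 + 17842) = sqrt(16422)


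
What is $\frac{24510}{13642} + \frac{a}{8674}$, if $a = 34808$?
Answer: $\frac{9045401}{1556983} \approx 5.8096$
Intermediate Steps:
$\frac{24510}{13642} + \frac{a}{8674} = \frac{24510}{13642} + \frac{34808}{8674} = 24510 \cdot \frac{1}{13642} + 34808 \cdot \frac{1}{8674} = \frac{645}{359} + \frac{17404}{4337} = \frac{9045401}{1556983}$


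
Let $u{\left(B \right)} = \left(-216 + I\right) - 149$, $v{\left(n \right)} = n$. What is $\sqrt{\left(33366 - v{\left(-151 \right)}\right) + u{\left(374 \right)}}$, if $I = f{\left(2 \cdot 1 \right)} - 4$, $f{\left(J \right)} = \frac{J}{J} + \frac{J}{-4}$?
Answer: $\frac{7 \sqrt{2706}}{2} \approx 182.07$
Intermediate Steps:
$f{\left(J \right)} = 1 - \frac{J}{4}$ ($f{\left(J \right)} = 1 + J \left(- \frac{1}{4}\right) = 1 - \frac{J}{4}$)
$I = - \frac{7}{2}$ ($I = \left(1 - \frac{2 \cdot 1}{4}\right) - 4 = \left(1 - \frac{1}{2}\right) - 4 = \frac{1}{2} - 4 = - \frac{7}{2} \approx -3.5$)
$u{\left(B \right)} = - \frac{737}{2}$ ($u{\left(B \right)} = \left(-216 - \frac{7}{2}\right) - 149 = - \frac{439}{2} - 149 = - \frac{737}{2}$)
$\sqrt{\left(33366 - v{\left(-151 \right)}\right) + u{\left(374 \right)}} = \sqrt{\left(33366 - -151\right) - \frac{737}{2}} = \sqrt{\left(33366 + 151\right) - \frac{737}{2}} = \sqrt{33517 - \frac{737}{2}} = \sqrt{\frac{66297}{2}} = \frac{7 \sqrt{2706}}{2}$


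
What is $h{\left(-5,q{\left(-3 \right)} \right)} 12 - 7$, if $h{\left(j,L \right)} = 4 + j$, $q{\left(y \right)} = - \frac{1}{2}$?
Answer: $-19$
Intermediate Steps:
$q{\left(y \right)} = - \frac{1}{2}$ ($q{\left(y \right)} = \left(-1\right) \frac{1}{2} = - \frac{1}{2}$)
$h{\left(-5,q{\left(-3 \right)} \right)} 12 - 7 = \left(4 - 5\right) 12 - 7 = \left(-1\right) 12 - 7 = -12 - 7 = -19$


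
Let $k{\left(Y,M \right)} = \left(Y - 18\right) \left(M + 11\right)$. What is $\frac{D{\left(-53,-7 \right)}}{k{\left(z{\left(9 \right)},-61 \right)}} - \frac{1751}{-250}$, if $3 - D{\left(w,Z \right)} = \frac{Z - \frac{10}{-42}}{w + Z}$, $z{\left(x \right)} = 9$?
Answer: $\frac{1987453}{283500} \approx 7.0104$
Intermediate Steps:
$D{\left(w,Z \right)} = 3 - \frac{\frac{5}{21} + Z}{Z + w}$ ($D{\left(w,Z \right)} = 3 - \frac{Z - \frac{10}{-42}}{w + Z} = 3 - \frac{Z - - \frac{5}{21}}{Z + w} = 3 - \frac{Z + \frac{5}{21}}{Z + w} = 3 - \frac{\frac{5}{21} + Z}{Z + w}$)
$k{\left(Y,M \right)} = \left(-18 + Y\right) \left(11 + M\right)$
$\frac{D{\left(-53,-7 \right)}}{k{\left(z{\left(9 \right)},-61 \right)}} - \frac{1751}{-250} = \frac{\frac{1}{-7 - 53} \left(- \frac{5}{21} + 2 \left(-7\right) + 3 \left(-53\right)\right)}{-198 - -1098 + 11 \cdot 9 - 549} - \frac{1751}{-250} = \frac{\frac{1}{-60} \left(- \frac{5}{21} - 14 - 159\right)}{-198 + 1098 + 99 - 549} - - \frac{1751}{250} = \frac{\left(- \frac{1}{60}\right) \left(- \frac{3638}{21}\right)}{450} + \frac{1751}{250} = \frac{1819}{630} \cdot \frac{1}{450} + \frac{1751}{250} = \frac{1819}{283500} + \frac{1751}{250} = \frac{1987453}{283500}$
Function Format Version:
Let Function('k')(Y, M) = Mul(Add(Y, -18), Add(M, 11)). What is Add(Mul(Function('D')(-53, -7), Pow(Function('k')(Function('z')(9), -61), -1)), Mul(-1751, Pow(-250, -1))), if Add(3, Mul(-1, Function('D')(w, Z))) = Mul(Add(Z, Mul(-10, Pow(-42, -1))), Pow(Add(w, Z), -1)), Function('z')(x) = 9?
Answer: Rational(1987453, 283500) ≈ 7.0104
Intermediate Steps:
Function('D')(w, Z) = Add(3, Mul(-1, Pow(Add(Z, w), -1), Add(Rational(5, 21), Z))) (Function('D')(w, Z) = Add(3, Mul(-1, Mul(Add(Z, Mul(-10, Pow(-42, -1))), Pow(Add(w, Z), -1)))) = Add(3, Mul(-1, Mul(Add(Z, Mul(-10, Rational(-1, 42))), Pow(Add(Z, w), -1)))) = Add(3, Mul(-1, Mul(Add(Z, Rational(5, 21)), Pow(Add(Z, w), -1)))) = Add(3, Mul(-1, Mul(Add(Rational(5, 21), Z), Pow(Add(Z, w), -1)))) = Add(3, Mul(-1, Mul(Pow(Add(Z, w), -1), Add(Rational(5, 21), Z)))) = Add(3, Mul(-1, Pow(Add(Z, w), -1), Add(Rational(5, 21), Z))))
Function('k')(Y, M) = Mul(Add(-18, Y), Add(11, M))
Add(Mul(Function('D')(-53, -7), Pow(Function('k')(Function('z')(9), -61), -1)), Mul(-1751, Pow(-250, -1))) = Add(Mul(Mul(Pow(Add(-7, -53), -1), Add(Rational(-5, 21), Mul(2, -7), Mul(3, -53))), Pow(Add(-198, Mul(-18, -61), Mul(11, 9), Mul(-61, 9)), -1)), Mul(-1751, Pow(-250, -1))) = Add(Mul(Mul(Pow(-60, -1), Add(Rational(-5, 21), -14, -159)), Pow(Add(-198, 1098, 99, -549), -1)), Mul(-1751, Rational(-1, 250))) = Add(Mul(Mul(Rational(-1, 60), Rational(-3638, 21)), Pow(450, -1)), Rational(1751, 250)) = Add(Mul(Rational(1819, 630), Rational(1, 450)), Rational(1751, 250)) = Add(Rational(1819, 283500), Rational(1751, 250)) = Rational(1987453, 283500)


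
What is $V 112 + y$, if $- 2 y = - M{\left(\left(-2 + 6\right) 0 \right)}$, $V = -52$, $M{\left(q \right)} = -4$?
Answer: $-5826$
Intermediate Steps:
$y = -2$ ($y = - \frac{\left(-1\right) \left(-4\right)}{2} = \left(- \frac{1}{2}\right) 4 = -2$)
$V 112 + y = \left(-52\right) 112 - 2 = -5824 - 2 = -5826$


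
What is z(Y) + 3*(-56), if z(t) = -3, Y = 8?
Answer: -171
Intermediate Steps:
z(Y) + 3*(-56) = -3 + 3*(-56) = -3 - 168 = -171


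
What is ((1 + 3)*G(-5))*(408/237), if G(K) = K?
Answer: -2720/79 ≈ -34.430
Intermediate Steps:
((1 + 3)*G(-5))*(408/237) = ((1 + 3)*(-5))*(408/237) = (4*(-5))*(408*(1/237)) = -20*136/79 = -2720/79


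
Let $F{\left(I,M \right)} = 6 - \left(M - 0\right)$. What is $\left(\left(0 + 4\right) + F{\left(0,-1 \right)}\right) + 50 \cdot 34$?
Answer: $1711$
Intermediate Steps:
$F{\left(I,M \right)} = 6 - M$ ($F{\left(I,M \right)} = 6 - \left(M + 0\right) = 6 - M$)
$\left(\left(0 + 4\right) + F{\left(0,-1 \right)}\right) + 50 \cdot 34 = \left(\left(0 + 4\right) + \left(6 - -1\right)\right) + 50 \cdot 34 = \left(4 + \left(6 + 1\right)\right) + 1700 = \left(4 + 7\right) + 1700 = 11 + 1700 = 1711$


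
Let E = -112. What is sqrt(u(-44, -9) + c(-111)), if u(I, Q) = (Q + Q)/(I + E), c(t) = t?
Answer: 31*I*sqrt(78)/26 ≈ 10.53*I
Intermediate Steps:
u(I, Q) = 2*Q/(-112 + I) (u(I, Q) = (Q + Q)/(I - 112) = (2*Q)/(-112 + I) = 2*Q/(-112 + I))
sqrt(u(-44, -9) + c(-111)) = sqrt(2*(-9)/(-112 - 44) - 111) = sqrt(2*(-9)/(-156) - 111) = sqrt(2*(-9)*(-1/156) - 111) = sqrt(3/26 - 111) = sqrt(-2883/26) = 31*I*sqrt(78)/26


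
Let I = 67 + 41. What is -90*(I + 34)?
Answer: -12780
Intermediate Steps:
I = 108
-90*(I + 34) = -90*(108 + 34) = -90*142 = -12780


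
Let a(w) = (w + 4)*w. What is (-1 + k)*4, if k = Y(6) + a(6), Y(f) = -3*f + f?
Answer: 188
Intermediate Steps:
a(w) = w*(4 + w) (a(w) = (4 + w)*w = w*(4 + w))
Y(f) = -2*f
k = 48 (k = -2*6 + 6*(4 + 6) = -12 + 6*10 = -12 + 60 = 48)
(-1 + k)*4 = (-1 + 48)*4 = 47*4 = 188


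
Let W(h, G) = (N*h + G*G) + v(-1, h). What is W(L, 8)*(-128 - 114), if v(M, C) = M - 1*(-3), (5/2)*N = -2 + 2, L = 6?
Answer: -15972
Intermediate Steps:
N = 0 (N = 2*(-2 + 2)/5 = (⅖)*0 = 0)
v(M, C) = 3 + M (v(M, C) = M + 3 = 3 + M)
W(h, G) = 2 + G² (W(h, G) = (0*h + G*G) + (3 - 1) = (0 + G²) + 2 = G² + 2 = 2 + G²)
W(L, 8)*(-128 - 114) = (2 + 8²)*(-128 - 114) = (2 + 64)*(-242) = 66*(-242) = -15972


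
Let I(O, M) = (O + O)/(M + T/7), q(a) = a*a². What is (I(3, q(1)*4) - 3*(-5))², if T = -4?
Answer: 4489/16 ≈ 280.56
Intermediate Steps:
q(a) = a³
I(O, M) = 2*O/(-4/7 + M) (I(O, M) = (O + O)/(M - 4/7) = (2*O)/(M - 4*⅐) = (2*O)/(M - 4/7) = (2*O)/(-4/7 + M) = 2*O/(-4/7 + M))
(I(3, q(1)*4) - 3*(-5))² = (14*3/(-4 + 7*(1³*4)) - 3*(-5))² = (14*3/(-4 + 7*(1*4)) + 15)² = (14*3/(-4 + 7*4) + 15)² = (14*3/(-4 + 28) + 15)² = (14*3/24 + 15)² = (14*3*(1/24) + 15)² = (7/4 + 15)² = (67/4)² = 4489/16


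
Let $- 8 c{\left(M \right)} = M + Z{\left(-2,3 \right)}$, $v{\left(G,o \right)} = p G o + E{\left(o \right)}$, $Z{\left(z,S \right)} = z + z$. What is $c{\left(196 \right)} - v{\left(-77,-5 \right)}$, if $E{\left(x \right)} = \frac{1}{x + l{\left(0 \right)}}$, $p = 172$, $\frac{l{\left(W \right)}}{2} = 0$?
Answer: $- \frac{331219}{5} \approx -66244.0$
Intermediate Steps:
$l{\left(W \right)} = 0$ ($l{\left(W \right)} = 2 \cdot 0 = 0$)
$E{\left(x \right)} = \frac{1}{x}$ ($E{\left(x \right)} = \frac{1}{x + 0} = \frac{1}{x}$)
$Z{\left(z,S \right)} = 2 z$
$v{\left(G,o \right)} = \frac{1}{o} + 172 G o$ ($v{\left(G,o \right)} = 172 G o + \frac{1}{o} = \frac{1}{o} + 172 G o$)
$c{\left(M \right)} = \frac{1}{2} - \frac{M}{8}$ ($c{\left(M \right)} = - \frac{M + 2 \left(-2\right)}{8} = - \frac{M - 4}{8} = - \frac{-4 + M}{8} = \frac{1}{2} - \frac{M}{8}$)
$c{\left(196 \right)} - v{\left(-77,-5 \right)} = \left(\frac{1}{2} - \frac{49}{2}\right) - \left(\frac{1}{-5} + 172 \left(-77\right) \left(-5\right)\right) = \left(\frac{1}{2} - \frac{49}{2}\right) - \left(- \frac{1}{5} + 66220\right) = -24 - \frac{331099}{5} = - \frac{331219}{5}$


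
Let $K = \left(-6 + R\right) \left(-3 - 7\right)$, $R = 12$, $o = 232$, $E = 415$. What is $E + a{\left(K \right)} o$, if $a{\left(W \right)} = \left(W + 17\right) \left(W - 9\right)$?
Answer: $688759$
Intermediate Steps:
$K = -60$ ($K = \left(-6 + 12\right) \left(-3 - 7\right) = 6 \left(-10\right) = -60$)
$a{\left(W \right)} = \left(-9 + W\right) \left(17 + W\right)$ ($a{\left(W \right)} = \left(17 + W\right) \left(-9 + W\right) = \left(-9 + W\right) \left(17 + W\right)$)
$E + a{\left(K \right)} o = 415 + \left(-153 + \left(-60\right)^{2} + 8 \left(-60\right)\right) 232 = 415 + \left(-153 + 3600 - 480\right) 232 = 415 + 2967 \cdot 232 = 415 + 688344 = 688759$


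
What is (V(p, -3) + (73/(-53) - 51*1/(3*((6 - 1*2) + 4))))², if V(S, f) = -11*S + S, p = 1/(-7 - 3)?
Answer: 1125721/179776 ≈ 6.2618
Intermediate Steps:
p = -⅒ (p = 1/(-10) = -⅒ ≈ -0.10000)
V(S, f) = -10*S
(V(p, -3) + (73/(-53) - 51*1/(3*((6 - 1*2) + 4))))² = (-10*(-⅒) + (73/(-53) - 51*1/(3*((6 - 1*2) + 4))))² = (1 + (73*(-1/53) - 51*1/(3*((6 - 2) + 4))))² = (1 + (-73/53 - 51*1/(3*(4 + 4))))² = (1 + (-73/53 - 51/(8*3)))² = (1 + (-73/53 - 51/24))² = (1 + (-73/53 - 51*1/24))² = (1 + (-73/53 - 17/8))² = (1 - 1485/424)² = (-1061/424)² = 1125721/179776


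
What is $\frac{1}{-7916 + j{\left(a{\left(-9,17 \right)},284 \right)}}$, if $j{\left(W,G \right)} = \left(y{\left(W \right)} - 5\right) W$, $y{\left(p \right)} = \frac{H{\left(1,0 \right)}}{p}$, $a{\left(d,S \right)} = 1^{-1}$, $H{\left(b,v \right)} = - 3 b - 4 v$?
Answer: $- \frac{1}{7924} \approx -0.0001262$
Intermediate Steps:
$H{\left(b,v \right)} = - 4 v - 3 b$
$a{\left(d,S \right)} = 1$
$y{\left(p \right)} = - \frac{3}{p}$ ($y{\left(p \right)} = \frac{\left(-4\right) 0 - 3}{p} = \frac{0 - 3}{p} = - \frac{3}{p}$)
$j{\left(W,G \right)} = W \left(-5 - \frac{3}{W}\right)$ ($j{\left(W,G \right)} = \left(- \frac{3}{W} - 5\right) W = \left(-5 - \frac{3}{W}\right) W = W \left(-5 - \frac{3}{W}\right)$)
$\frac{1}{-7916 + j{\left(a{\left(-9,17 \right)},284 \right)}} = \frac{1}{-7916 - 8} = \frac{1}{-7924} = - \frac{1}{7924}$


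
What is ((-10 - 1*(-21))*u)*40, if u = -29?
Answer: -12760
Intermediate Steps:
((-10 - 1*(-21))*u)*40 = ((-10 - 1*(-21))*(-29))*40 = ((-10 + 21)*(-29))*40 = (11*(-29))*40 = -319*40 = -12760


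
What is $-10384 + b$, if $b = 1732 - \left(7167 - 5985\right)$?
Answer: $-9834$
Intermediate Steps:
$b = 550$ ($b = 1732 - \left(7167 - 5985\right) = 1732 - 1182 = 550$)
$-10384 + b = -10384 + 550 = -9834$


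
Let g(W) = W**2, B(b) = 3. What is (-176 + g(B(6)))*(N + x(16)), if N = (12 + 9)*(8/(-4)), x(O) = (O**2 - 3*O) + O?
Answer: -30394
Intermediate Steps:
x(O) = O**2 - 2*O
N = -42 (N = 21*(8*(-1/4)) = 21*(-2) = -42)
(-176 + g(B(6)))*(N + x(16)) = (-176 + 3**2)*(-42 + 16*(-2 + 16)) = (-176 + 9)*(-42 + 16*14) = -167*(-42 + 224) = -167*182 = -30394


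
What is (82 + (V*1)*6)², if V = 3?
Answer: 10000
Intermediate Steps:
(82 + (V*1)*6)² = (82 + (3*1)*6)² = (82 + 3*6)² = (82 + 18)² = 100² = 10000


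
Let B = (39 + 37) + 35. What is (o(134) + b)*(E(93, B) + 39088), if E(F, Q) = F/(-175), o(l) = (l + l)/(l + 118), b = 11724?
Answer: 5052791134453/11025 ≈ 4.5830e+8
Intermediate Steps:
B = 111 (B = 76 + 35 = 111)
o(l) = 2*l/(118 + l) (o(l) = (2*l)/(118 + l) = 2*l/(118 + l))
E(F, Q) = -F/175 (E(F, Q) = F*(-1/175) = -F/175)
(o(134) + b)*(E(93, B) + 39088) = (2*134/(118 + 134) + 11724)*(-1/175*93 + 39088) = (2*134/252 + 11724)*(-93/175 + 39088) = (2*134*(1/252) + 11724)*(6840307/175) = (67/63 + 11724)*(6840307/175) = (738679/63)*(6840307/175) = 5052791134453/11025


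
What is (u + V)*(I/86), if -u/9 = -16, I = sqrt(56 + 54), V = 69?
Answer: 213*sqrt(110)/86 ≈ 25.976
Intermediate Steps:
I = sqrt(110) ≈ 10.488
u = 144 (u = -9*(-16) = 144)
(u + V)*(I/86) = (144 + 69)*(sqrt(110)/86) = 213*(sqrt(110)*(1/86)) = 213*(sqrt(110)/86) = 213*sqrt(110)/86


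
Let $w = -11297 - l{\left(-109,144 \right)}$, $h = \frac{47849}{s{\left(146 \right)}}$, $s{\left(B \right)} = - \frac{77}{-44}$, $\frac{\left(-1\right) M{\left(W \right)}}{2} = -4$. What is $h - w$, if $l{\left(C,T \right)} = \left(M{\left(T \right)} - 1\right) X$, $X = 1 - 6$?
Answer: $\frac{270230}{7} \approx 38604.0$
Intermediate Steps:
$M{\left(W \right)} = 8$ ($M{\left(W \right)} = \left(-2\right) \left(-4\right) = 8$)
$X = -5$ ($X = 1 - 6 = -5$)
$s{\left(B \right)} = \frac{7}{4}$ ($s{\left(B \right)} = \left(-77\right) \left(- \frac{1}{44}\right) = \frac{7}{4}$)
$l{\left(C,T \right)} = -35$ ($l{\left(C,T \right)} = \left(8 - 1\right) \left(-5\right) = 7 \left(-5\right) = -35$)
$h = \frac{191396}{7}$ ($h = \frac{47849}{\frac{7}{4}} = 47849 \cdot \frac{4}{7} = \frac{191396}{7} \approx 27342.0$)
$w = -11262$ ($w = -11297 - -35 = -11297 + 35 = -11262$)
$h - w = \frac{191396}{7} - -11262 = \frac{191396}{7} + 11262 = \frac{270230}{7}$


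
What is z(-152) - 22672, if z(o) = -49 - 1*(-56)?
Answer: -22665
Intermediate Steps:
z(o) = 7 (z(o) = -49 + 56 = 7)
z(-152) - 22672 = 7 - 22672 = -22665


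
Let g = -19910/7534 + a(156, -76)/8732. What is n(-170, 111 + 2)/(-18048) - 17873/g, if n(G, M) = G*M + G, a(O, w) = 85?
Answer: 884348275103423/130256724960 ≈ 6789.3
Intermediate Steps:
n(G, M) = G + G*M
g = -86606865/32893444 (g = -19910/7534 + 85/8732 = -19910*1/7534 + 85*(1/8732) = -9955/3767 + 85/8732 = -86606865/32893444 ≈ -2.6330)
n(-170, 111 + 2)/(-18048) - 17873/g = -170*(1 + (111 + 2))/(-18048) - 17873/(-86606865/32893444) = -170*(1 + 113)*(-1/18048) - 17873*(-32893444/86606865) = -170*114*(-1/18048) + 587904524612/86606865 = -19380*(-1/18048) + 587904524612/86606865 = 1615/1504 + 587904524612/86606865 = 884348275103423/130256724960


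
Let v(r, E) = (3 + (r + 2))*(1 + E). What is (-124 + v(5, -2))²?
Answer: 17956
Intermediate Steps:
v(r, E) = (1 + E)*(5 + r) (v(r, E) = (3 + (2 + r))*(1 + E) = (5 + r)*(1 + E) = (1 + E)*(5 + r))
(-124 + v(5, -2))² = (-124 + (5 + 5 + 5*(-2) - 2*5))² = (-124 + (5 + 5 - 10 - 10))² = (-124 - 10)² = (-134)² = 17956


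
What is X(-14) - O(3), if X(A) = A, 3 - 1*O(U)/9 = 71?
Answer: 598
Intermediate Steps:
O(U) = -612 (O(U) = 27 - 9*71 = 27 - 639 = -612)
X(-14) - O(3) = -14 - 1*(-612) = -14 + 612 = 598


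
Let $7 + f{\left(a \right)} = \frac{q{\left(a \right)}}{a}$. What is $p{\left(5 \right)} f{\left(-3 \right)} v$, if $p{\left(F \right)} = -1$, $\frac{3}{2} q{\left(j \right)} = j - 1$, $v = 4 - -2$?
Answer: $\frac{110}{3} \approx 36.667$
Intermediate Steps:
$v = 6$ ($v = 4 + 2 = 6$)
$q{\left(j \right)} = - \frac{2}{3} + \frac{2 j}{3}$ ($q{\left(j \right)} = \frac{2 \left(j - 1\right)}{3} = \frac{2 \left(-1 + j\right)}{3} = - \frac{2}{3} + \frac{2 j}{3}$)
$f{\left(a \right)} = -7 + \frac{- \frac{2}{3} + \frac{2 a}{3}}{a}$
$p{\left(5 \right)} f{\left(-3 \right)} v = - \frac{-2 - -57}{3 \left(-3\right)} 6 = - \frac{\left(-1\right) \left(-2 + 57\right)}{3 \cdot 3} \cdot 6 = - \frac{\left(-1\right) 55}{3 \cdot 3} \cdot 6 = \left(-1\right) \left(- \frac{55}{9}\right) 6 = \frac{55}{9} \cdot 6 = \frac{110}{3}$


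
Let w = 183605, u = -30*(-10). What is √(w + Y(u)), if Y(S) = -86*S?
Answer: √157805 ≈ 397.25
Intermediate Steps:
u = 300
√(w + Y(u)) = √(183605 - 86*300) = √(183605 - 25800) = √157805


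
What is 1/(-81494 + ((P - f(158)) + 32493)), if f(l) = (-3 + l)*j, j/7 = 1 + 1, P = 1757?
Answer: -1/49414 ≈ -2.0237e-5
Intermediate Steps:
j = 14 (j = 7*(1 + 1) = 7*2 = 14)
f(l) = -42 + 14*l (f(l) = (-3 + l)*14 = -42 + 14*l)
1/(-81494 + ((P - f(158)) + 32493)) = 1/(-81494 + ((1757 - (-42 + 14*158)) + 32493)) = 1/(-81494 + ((1757 - (-42 + 2212)) + 32493)) = 1/(-81494 + ((1757 - 1*2170) + 32493)) = 1/(-81494 + ((1757 - 2170) + 32493)) = 1/(-81494 + (-413 + 32493)) = 1/(-81494 + 32080) = 1/(-49414) = -1/49414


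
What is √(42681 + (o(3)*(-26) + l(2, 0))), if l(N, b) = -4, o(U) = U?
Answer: √42599 ≈ 206.40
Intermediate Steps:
√(42681 + (o(3)*(-26) + l(2, 0))) = √(42681 + (3*(-26) - 4)) = √(42681 + (-78 - 4)) = √(42681 - 82) = √42599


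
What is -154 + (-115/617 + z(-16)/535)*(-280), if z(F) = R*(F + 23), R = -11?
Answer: -4061022/66019 ≈ -61.513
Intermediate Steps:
z(F) = -253 - 11*F (z(F) = -11*(F + 23) = -11*(23 + F) = -253 - 11*F)
-154 + (-115/617 + z(-16)/535)*(-280) = -154 + (-115/617 + (-253 - 11*(-16))/535)*(-280) = -154 + (-115*1/617 + (-253 + 176)*(1/535))*(-280) = -154 + (-115/617 - 77*1/535)*(-280) = -154 + (-115/617 - 77/535)*(-280) = -154 - 109034/330095*(-280) = -154 + 6105904/66019 = -4061022/66019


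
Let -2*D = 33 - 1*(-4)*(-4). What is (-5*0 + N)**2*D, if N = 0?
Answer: 0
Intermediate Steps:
D = -17/2 (D = -(33 - 1*(-4)*(-4))/2 = -(33 + 4*(-4))/2 = -(33 - 16)/2 = -1/2*17 = -17/2 ≈ -8.5000)
(-5*0 + N)**2*D = (-5*0 + 0)**2*(-17/2) = (0 + 0)**2*(-17/2) = 0**2*(-17/2) = 0*(-17/2) = 0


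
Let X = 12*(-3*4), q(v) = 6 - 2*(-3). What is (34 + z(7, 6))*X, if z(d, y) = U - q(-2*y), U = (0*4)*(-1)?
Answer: -3168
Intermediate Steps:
q(v) = 12 (q(v) = 6 + 6 = 12)
U = 0 (U = 0*(-1) = 0)
z(d, y) = -12 (z(d, y) = 0 - 1*12 = 0 - 12 = -12)
X = -144 (X = 12*(-12) = -144)
(34 + z(7, 6))*X = (34 - 12)*(-144) = 22*(-144) = -3168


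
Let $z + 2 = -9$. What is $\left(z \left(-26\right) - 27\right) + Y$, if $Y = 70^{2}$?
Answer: $5159$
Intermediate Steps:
$z = -11$ ($z = -2 - 9 = -11$)
$Y = 4900$
$\left(z \left(-26\right) - 27\right) + Y = \left(\left(-11\right) \left(-26\right) - 27\right) + 4900 = \left(286 - 27\right) + 4900 = 259 + 4900 = 5159$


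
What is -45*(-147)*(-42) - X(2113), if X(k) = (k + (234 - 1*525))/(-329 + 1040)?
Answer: -197538952/711 ≈ -2.7783e+5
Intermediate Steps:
X(k) = -97/237 + k/711 (X(k) = (k + (234 - 525))/711 = (k - 291)*(1/711) = (-291 + k)*(1/711) = -97/237 + k/711)
-45*(-147)*(-42) - X(2113) = -45*(-147)*(-42) - (-97/237 + (1/711)*2113) = 6615*(-42) - (-97/237 + 2113/711) = -277830 - 1*1822/711 = -277830 - 1822/711 = -197538952/711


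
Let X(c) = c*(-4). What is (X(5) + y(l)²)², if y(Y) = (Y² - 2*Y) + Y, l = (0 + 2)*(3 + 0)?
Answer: 774400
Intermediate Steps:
l = 6 (l = 2*3 = 6)
y(Y) = Y² - Y
X(c) = -4*c
(X(5) + y(l)²)² = (-4*5 + (6*(-1 + 6))²)² = (-20 + (6*5)²)² = (-20 + 30²)² = (-20 + 900)² = 880² = 774400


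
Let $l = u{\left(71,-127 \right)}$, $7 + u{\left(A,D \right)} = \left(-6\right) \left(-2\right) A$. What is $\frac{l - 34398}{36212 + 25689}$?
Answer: $- \frac{33553}{61901} \approx -0.54204$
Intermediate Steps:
$u{\left(A,D \right)} = -7 + 12 A$ ($u{\left(A,D \right)} = -7 + \left(-6\right) \left(-2\right) A = -7 + 12 A$)
$l = 845$ ($l = -7 + 12 \cdot 71 = -7 + 852 = 845$)
$\frac{l - 34398}{36212 + 25689} = \frac{845 - 34398}{36212 + 25689} = - \frac{33553}{61901}$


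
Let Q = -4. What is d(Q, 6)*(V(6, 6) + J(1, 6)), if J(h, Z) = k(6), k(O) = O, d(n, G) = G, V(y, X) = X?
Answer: 72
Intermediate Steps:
J(h, Z) = 6
d(Q, 6)*(V(6, 6) + J(1, 6)) = 6*(6 + 6) = 6*12 = 72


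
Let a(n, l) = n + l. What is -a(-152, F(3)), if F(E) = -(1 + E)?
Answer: 156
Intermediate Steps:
F(E) = -1 - E
a(n, l) = l + n
-a(-152, F(3)) = -((-1 - 1*3) - 152) = -((-1 - 3) - 152) = -(-4 - 152) = -1*(-156) = 156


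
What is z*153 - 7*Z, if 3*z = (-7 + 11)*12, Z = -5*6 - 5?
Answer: 2693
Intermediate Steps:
Z = -35 (Z = -30 - 5 = -35)
z = 16 (z = ((-7 + 11)*12)/3 = (4*12)/3 = (⅓)*48 = 16)
z*153 - 7*Z = 16*153 - 7*(-35) = 2448 + 245 = 2693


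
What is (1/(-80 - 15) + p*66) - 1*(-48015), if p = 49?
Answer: 4868654/95 ≈ 51249.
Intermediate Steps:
(1/(-80 - 15) + p*66) - 1*(-48015) = (1/(-80 - 15) + 49*66) - 1*(-48015) = (1/(-95) + 3234) + 48015 = (-1/95 + 3234) + 48015 = 307229/95 + 48015 = 4868654/95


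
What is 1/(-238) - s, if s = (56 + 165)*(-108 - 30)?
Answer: 7258523/238 ≈ 30498.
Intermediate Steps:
s = -30498 (s = 221*(-138) = -30498)
1/(-238) - s = 1/(-238) - 1*(-30498) = -1/238 + 30498 = 7258523/238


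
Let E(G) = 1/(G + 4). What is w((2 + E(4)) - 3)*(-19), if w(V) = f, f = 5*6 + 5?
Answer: -665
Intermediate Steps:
E(G) = 1/(4 + G)
f = 35 (f = 30 + 5 = 35)
w(V) = 35
w((2 + E(4)) - 3)*(-19) = 35*(-19) = -665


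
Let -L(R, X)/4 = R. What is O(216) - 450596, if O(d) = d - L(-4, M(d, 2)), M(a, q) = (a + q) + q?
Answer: -450396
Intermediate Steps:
M(a, q) = a + 2*q
L(R, X) = -4*R
O(d) = -16 + d (O(d) = d - (-4)*(-4) = d - 1*16 = d - 16 = -16 + d)
O(216) - 450596 = (-16 + 216) - 450596 = 200 - 450596 = -450396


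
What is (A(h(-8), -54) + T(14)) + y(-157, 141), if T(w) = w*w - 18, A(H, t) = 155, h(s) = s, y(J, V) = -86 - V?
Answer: 106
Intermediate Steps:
T(w) = -18 + w**2 (T(w) = w**2 - 18 = -18 + w**2)
(A(h(-8), -54) + T(14)) + y(-157, 141) = (155 + (-18 + 14**2)) + (-86 - 1*141) = (155 + (-18 + 196)) + (-86 - 141) = (155 + 178) - 227 = 333 - 227 = 106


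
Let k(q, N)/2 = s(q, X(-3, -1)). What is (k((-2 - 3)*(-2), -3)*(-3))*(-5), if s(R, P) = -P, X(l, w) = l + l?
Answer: 180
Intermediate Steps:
X(l, w) = 2*l
k(q, N) = 12 (k(q, N) = 2*(-2*(-3)) = 2*(-1*(-6)) = 2*6 = 12)
(k((-2 - 3)*(-2), -3)*(-3))*(-5) = (12*(-3))*(-5) = -36*(-5) = 180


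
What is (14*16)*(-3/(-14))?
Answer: 48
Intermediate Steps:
(14*16)*(-3/(-14)) = 224*(-3*(-1/14)) = 224*(3/14) = 48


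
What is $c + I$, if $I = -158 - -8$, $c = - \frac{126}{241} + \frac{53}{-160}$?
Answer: $- \frac{5816933}{38560} \approx -150.85$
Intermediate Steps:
$c = - \frac{32933}{38560}$ ($c = \left(-126\right) \frac{1}{241} + 53 \left(- \frac{1}{160}\right) = - \frac{126}{241} - \frac{53}{160} = - \frac{32933}{38560} \approx -0.85407$)
$I = -150$ ($I = -158 + 8 = -150$)
$c + I = - \frac{32933}{38560} - 150 = - \frac{5816933}{38560}$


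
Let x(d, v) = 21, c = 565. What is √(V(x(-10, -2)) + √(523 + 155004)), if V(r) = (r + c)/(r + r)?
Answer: √(6153 + 441*√155527)/21 ≈ 20.207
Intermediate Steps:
V(r) = (565 + r)/(2*r) (V(r) = (r + 565)/(r + r) = (565 + r)/((2*r)) = (565 + r)*(1/(2*r)) = (565 + r)/(2*r))
√(V(x(-10, -2)) + √(523 + 155004)) = √((½)*(565 + 21)/21 + √(523 + 155004)) = √((½)*(1/21)*586 + √155527) = √(293/21 + √155527)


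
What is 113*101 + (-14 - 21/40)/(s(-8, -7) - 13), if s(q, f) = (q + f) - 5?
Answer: 15065741/1320 ≈ 11413.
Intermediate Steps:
s(q, f) = -5 + f + q (s(q, f) = (f + q) - 5 = -5 + f + q)
113*101 + (-14 - 21/40)/(s(-8, -7) - 13) = 113*101 + (-14 - 21/40)/((-5 - 7 - 8) - 13) = 11413 + (-14 - 21*1/40)/(-20 - 13) = 11413 + (-14 - 21/40)/(-33) = 11413 - 581/40*(-1/33) = 11413 + 581/1320 = 15065741/1320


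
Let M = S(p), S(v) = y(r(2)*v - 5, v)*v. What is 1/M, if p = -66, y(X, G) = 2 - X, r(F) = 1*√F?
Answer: 7/571758 - √2/8663 ≈ -0.00015100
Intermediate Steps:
r(F) = √F
S(v) = v*(7 - v*√2) (S(v) = (2 - (√2*v - 5))*v = (2 - (v*√2 - 5))*v = (2 - (-5 + v*√2))*v = (2 + (5 - v*√2))*v = (7 - v*√2)*v = v*(7 - v*√2))
M = -462 - 4356*√2 (M = -66*(7 - 1*(-66)*√2) = -66*(7 + 66*√2) = -462 - 4356*√2 ≈ -6622.3)
1/M = 1/(-462 - 4356*√2)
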